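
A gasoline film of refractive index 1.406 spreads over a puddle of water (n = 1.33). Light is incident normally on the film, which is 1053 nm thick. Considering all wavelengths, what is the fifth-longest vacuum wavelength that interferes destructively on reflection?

592 nm

Ray reflecting at the top interface goes from n = 1.0 toward n = 1.406: a half-wave phase shift.
Bottom surface (1.406 → 1.33): reflection off a lower-index medium gives no phase shift.
The two reflections differ by half a wavelength.
With one net inversion, destructive interference in reflection requires 2 n t = m λ.
λ = 2 n t / m. The fifth-longest wavelength is m = 5: λ = 2 × 1.406 × 1053 / 5.00 = 592 nm.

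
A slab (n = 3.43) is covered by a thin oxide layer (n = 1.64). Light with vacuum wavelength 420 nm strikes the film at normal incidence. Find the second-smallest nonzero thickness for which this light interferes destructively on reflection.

192 nm

At the upper boundary (n = 1.0 to n = 1.64) the reflected ray undergoes a half-wave phase shift.
Ray reflecting at the bottom interface goes from n = 1.64 toward n = 3.43: a half-wave phase shift.
The two reflections carry the same phase change, so no net offset.
For dark reflection here: 2 n t = (m + ½) λ.
The second-smallest nonzero thickness corresponds to m = 1: t = (m + ½) λ / (2 n) = 1.50 × 420 / (2 × 1.64) = 192 nm.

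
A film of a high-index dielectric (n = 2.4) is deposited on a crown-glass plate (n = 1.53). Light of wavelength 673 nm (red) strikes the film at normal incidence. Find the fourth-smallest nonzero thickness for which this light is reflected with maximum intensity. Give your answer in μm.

0.491 μm

Ray reflecting at the top interface goes from n = 1.0 toward n = 2.4: a half-wave phase shift.
Bottom surface (2.4 → 1.53): reflection off a lower-index medium gives no phase shift.
The two reflections differ by half a wavelength.
For strong reflection here: 2 n t = (m + ½) λ.
The fourth-smallest nonzero thickness corresponds to m = 3: t = (m + ½) λ / (2 n) = 3.50 × 673 / (2 × 2.4) = 491 nm.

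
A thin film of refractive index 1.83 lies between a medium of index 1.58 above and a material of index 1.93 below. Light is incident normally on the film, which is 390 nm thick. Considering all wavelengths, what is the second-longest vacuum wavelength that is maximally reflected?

714 nm

Ray reflecting at the top interface goes from n = 1.58 toward n = 1.83: a half-wave phase shift.
Bottom surface (1.83 → 1.93): reflection off a higher-index medium gives a half-wave phase shift.
Net: no relative phase inversion (both shifts match).
So the condition for constructive reflection is 2 n t = m λ.
λ = 2 n t / m. The second-longest wavelength is m = 2: λ = 2 × 1.83 × 390 / 2.00 = 714 nm.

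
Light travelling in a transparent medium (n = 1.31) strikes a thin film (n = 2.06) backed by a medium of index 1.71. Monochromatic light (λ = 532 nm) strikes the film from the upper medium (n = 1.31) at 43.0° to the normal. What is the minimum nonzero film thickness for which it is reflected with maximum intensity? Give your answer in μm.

0.0717 μm

Ray reflecting at the top interface goes from n = 1.31 toward n = 2.06: a half-wave phase shift.
Bottom surface (2.06 → 1.71): reflection off a lower-index medium gives no phase shift.
The two reflections differ by half a wavelength.
For maximum reflection here: 2 n t cos θ_r = (m + ½) λ.
Snell's law: 1.31 sin 43.0° = 2.06 sin θ_r → sin θ_r = 0.434, cos θ_r = 0.901.
Minimum at m = 0: t = λ / (4 n cos θ_r) = 532 / (4 × 2.06 × 0.901) = 71.7 nm.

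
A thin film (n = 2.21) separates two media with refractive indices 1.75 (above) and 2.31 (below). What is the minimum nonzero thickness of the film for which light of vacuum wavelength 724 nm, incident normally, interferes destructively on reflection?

Ray reflecting at the top interface goes from n = 1.75 toward n = 2.21: a half-wave phase shift.
Bottom surface (2.21 → 2.31): reflection off a higher-index medium gives a half-wave phase shift.
Zero or two π shifts → no net half-wave offset.
With no net inversion, destructive interference in reflection requires 2 n t = (m + ½) λ.
Minimum at m = 0: t = λ / (4 n) = 724 / (4 × 2.21) = 81.9 nm.

81.9 nm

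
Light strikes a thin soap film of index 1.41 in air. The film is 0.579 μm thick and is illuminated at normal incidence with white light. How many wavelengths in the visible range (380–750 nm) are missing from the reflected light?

2

Top surface (1.0 → 1.41): reflection off a higher-index medium gives a half-wave phase shift.
Bottom surface (1.41 → 1.0): reflection off a lower-index medium gives no phase shift.
Exactly one π shift → a net half-wave offset.
With one net inversion, destructive interference in reflection requires 2 n t = m λ.
λ = 2 n t / m = 1633 / m nm.
m=2: 816 nm (IR); m=3: 544 nm (visible); m=4: 408 nm (visible); m=5: 327 nm (UV).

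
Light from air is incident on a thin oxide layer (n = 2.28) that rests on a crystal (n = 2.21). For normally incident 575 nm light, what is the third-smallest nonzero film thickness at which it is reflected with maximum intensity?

At the upper boundary (n = 1.0 to n = 2.28) the reflected ray undergoes a half-wave phase shift.
Bottom surface (2.28 → 2.21): reflection off a lower-index medium gives no phase shift.
Net: one phase inversion between the two reflected rays.
For strong reflection here: 2 n t = (m + ½) λ.
The third-smallest nonzero thickness corresponds to m = 2: t = (m + ½) λ / (2 n) = 2.50 × 575 / (2 × 2.28) = 315 nm.

315 nm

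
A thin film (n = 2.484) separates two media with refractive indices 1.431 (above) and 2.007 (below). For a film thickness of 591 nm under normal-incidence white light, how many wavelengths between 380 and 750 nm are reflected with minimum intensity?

At the upper boundary (n = 1.431 to n = 2.484) the reflected ray undergoes a half-wave phase shift.
Bottom surface (2.484 → 2.007): reflection off a lower-index medium gives no phase shift.
Net: one phase inversion between the two reflected rays.
For weak reflection here: 2 n t = m λ.
λ = 2 n t / m = 2936 / m nm.
m=3: 979 nm (IR); m=4: 734 nm (visible); m=5: 587 nm (visible); m=6: 489 nm (visible); m=7: 419 nm (visible); m=8: 367 nm (UV).

4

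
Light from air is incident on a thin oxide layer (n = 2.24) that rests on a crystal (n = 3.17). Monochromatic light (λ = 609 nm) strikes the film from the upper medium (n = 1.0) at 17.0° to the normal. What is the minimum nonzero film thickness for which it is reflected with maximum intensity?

137 nm

Ray reflecting at the top interface goes from n = 1.0 toward n = 2.24: a half-wave phase shift.
Ray reflecting at the bottom interface goes from n = 2.24 toward n = 3.17: a half-wave phase shift.
Net: no relative phase inversion (both shifts match).
For strong reflection here: 2 n t cos θ_r = m λ.
Snell's law: 1.0 sin 17.0° = 2.24 sin θ_r → sin θ_r = 0.131, cos θ_r = 0.991.
Minimum nonzero at m = 1: t = λ / (2 n cos θ_r) = 609 / (2 × 2.24 × 0.991) = 137 nm.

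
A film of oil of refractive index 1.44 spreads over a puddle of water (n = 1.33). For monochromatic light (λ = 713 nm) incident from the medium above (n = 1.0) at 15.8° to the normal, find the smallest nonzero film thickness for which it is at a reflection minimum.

252 nm

Ray reflecting at the top interface goes from n = 1.0 toward n = 1.44: a half-wave phase shift.
Bottom surface (1.44 → 1.33): reflection off a lower-index medium gives no phase shift.
The two reflections differ by half a wavelength.
For minimum reflection here: 2 n t cos θ_r = m λ.
Snell's law: 1.0 sin 15.8° = 1.44 sin θ_r → sin θ_r = 0.189, cos θ_r = 0.982.
Minimum nonzero at m = 1: t = λ / (2 n cos θ_r) = 713 / (2 × 1.44 × 0.982) = 252 nm.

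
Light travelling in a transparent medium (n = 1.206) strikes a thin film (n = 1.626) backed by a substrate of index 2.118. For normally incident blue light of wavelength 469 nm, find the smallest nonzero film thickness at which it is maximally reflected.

144 nm

At the upper boundary (n = 1.206 to n = 1.626) the reflected ray undergoes a half-wave phase shift.
Ray reflecting at the bottom interface goes from n = 1.626 toward n = 2.118: a half-wave phase shift.
Net: no relative phase inversion (both shifts match).
With no net inversion, constructive interference in reflection requires 2 n t = m λ.
Minimum nonzero at m = 1: t = λ / (2 n) = 469 / (2 × 1.626) = 144 nm.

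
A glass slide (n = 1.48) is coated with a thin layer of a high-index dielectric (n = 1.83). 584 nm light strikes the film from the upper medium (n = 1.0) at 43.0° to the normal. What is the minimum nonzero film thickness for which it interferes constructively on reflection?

86.0 nm

At the upper boundary (n = 1.0 to n = 1.83) the reflected ray undergoes a half-wave phase shift.
Bottom surface (1.83 → 1.48): reflection off a lower-index medium gives no phase shift.
Net: one phase inversion between the two reflected rays.
So the condition for constructive reflection is 2 n t cos θ_r = (m + ½) λ.
Snell's law: 1.0 sin 43.0° = 1.83 sin θ_r → sin θ_r = 0.373, cos θ_r = 0.928.
Minimum at m = 0: t = λ / (4 n cos θ_r) = 584 / (4 × 1.83 × 0.928) = 86.0 nm.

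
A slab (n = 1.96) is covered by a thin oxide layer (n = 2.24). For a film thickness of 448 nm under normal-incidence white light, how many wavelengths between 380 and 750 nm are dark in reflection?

3

Ray reflecting at the top interface goes from n = 1.0 toward n = 2.24: a half-wave phase shift.
Bottom surface (2.24 → 1.96): reflection off a lower-index medium gives no phase shift.
The two reflections differ by half a wavelength.
With one net inversion, destructive interference in reflection requires 2 n t = m λ.
λ = 2 n t / m = 2007 / m nm.
m=2: 1004 nm (IR); m=3: 669 nm (visible); m=4: 502 nm (visible); m=5: 401 nm (visible); m=6: 335 nm (UV).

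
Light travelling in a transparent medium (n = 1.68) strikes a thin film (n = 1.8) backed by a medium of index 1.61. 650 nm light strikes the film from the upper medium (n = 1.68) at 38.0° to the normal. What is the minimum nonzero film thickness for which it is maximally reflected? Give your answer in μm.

Top surface (1.68 → 1.8): reflection off a higher-index medium gives a half-wave phase shift.
At the lower boundary (n = 1.8 to n = 1.61) the reflected ray undergoes no phase shift.
The two reflections differ by half a wavelength.
For bright reflection here: 2 n t cos θ_r = (m + ½) λ.
Snell's law: 1.68 sin 38.0° = 1.8 sin θ_r → sin θ_r = 0.575, cos θ_r = 0.818.
Minimum at m = 0: t = λ / (4 n cos θ_r) = 650 / (4 × 1.8 × 0.818) = 110 nm.

0.110 μm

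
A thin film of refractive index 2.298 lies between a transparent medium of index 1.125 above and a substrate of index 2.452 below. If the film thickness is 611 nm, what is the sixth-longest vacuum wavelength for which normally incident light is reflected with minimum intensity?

511 nm

At the upper boundary (n = 1.125 to n = 2.298) the reflected ray undergoes a half-wave phase shift.
Bottom surface (2.298 → 2.452): reflection off a higher-index medium gives a half-wave phase shift.
Zero or two π shifts → no net half-wave offset.
For dark reflection here: 2 n t = (m + ½) λ.
λ = 2 n t / (m + ½). The sixth-longest wavelength is m = 5: λ = 2 × 2.298 × 611 / 5.50 = 511 nm.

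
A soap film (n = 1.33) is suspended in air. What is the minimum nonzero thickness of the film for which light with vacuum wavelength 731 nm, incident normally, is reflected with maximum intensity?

137 nm

At the upper boundary (n = 1.0 to n = 1.33) the reflected ray undergoes a half-wave phase shift.
At the lower boundary (n = 1.33 to n = 1.0) the reflected ray undergoes no phase shift.
Net: one phase inversion between the two reflected rays.
For bright reflection here: 2 n t = (m + ½) λ.
Minimum at m = 0: t = λ / (4 n) = 731 / (4 × 1.33) = 137 nm.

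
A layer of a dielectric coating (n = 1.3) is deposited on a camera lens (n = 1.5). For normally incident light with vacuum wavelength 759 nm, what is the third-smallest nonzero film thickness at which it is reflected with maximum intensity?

876 nm

At the upper boundary (n = 1.0 to n = 1.3) the reflected ray undergoes a half-wave phase shift.
Ray reflecting at the bottom interface goes from n = 1.3 toward n = 1.5: a half-wave phase shift.
Zero or two π shifts → no net half-wave offset.
With no net inversion, constructive interference in reflection requires 2 n t = m λ.
The third-smallest nonzero thickness corresponds to m = 3: t = m λ / (2 n) = 3.00 × 759 / (2 × 1.3) = 876 nm.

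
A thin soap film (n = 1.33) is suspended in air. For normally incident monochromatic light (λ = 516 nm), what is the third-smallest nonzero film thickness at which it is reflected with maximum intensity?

Ray reflecting at the top interface goes from n = 1.0 toward n = 1.33: a half-wave phase shift.
At the lower boundary (n = 1.33 to n = 1.0) the reflected ray undergoes no phase shift.
The two reflections differ by half a wavelength.
For maximum reflection here: 2 n t = (m + ½) λ.
The third-smallest nonzero thickness corresponds to m = 2: t = (m + ½) λ / (2 n) = 2.50 × 516 / (2 × 1.33) = 485 nm.

485 nm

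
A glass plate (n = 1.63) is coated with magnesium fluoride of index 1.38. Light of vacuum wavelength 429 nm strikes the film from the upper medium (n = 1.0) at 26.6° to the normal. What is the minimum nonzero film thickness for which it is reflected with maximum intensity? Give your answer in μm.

0.164 μm

Top surface (1.0 → 1.38): reflection off a higher-index medium gives a half-wave phase shift.
Ray reflecting at the bottom interface goes from n = 1.38 toward n = 1.63: a half-wave phase shift.
Net: no relative phase inversion (both shifts match).
So the condition for constructive reflection is 2 n t cos θ_r = m λ.
Snell's law: 1.0 sin 26.6° = 1.38 sin θ_r → sin θ_r = 0.324, cos θ_r = 0.946.
Minimum nonzero at m = 1: t = λ / (2 n cos θ_r) = 429 / (2 × 1.38 × 0.946) = 164 nm.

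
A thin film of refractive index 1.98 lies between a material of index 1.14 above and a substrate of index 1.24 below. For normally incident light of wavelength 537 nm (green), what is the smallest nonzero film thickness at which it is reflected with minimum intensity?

136 nm

Top surface (1.14 → 1.98): reflection off a higher-index medium gives a half-wave phase shift.
At the lower boundary (n = 1.98 to n = 1.24) the reflected ray undergoes no phase shift.
Net: one phase inversion between the two reflected rays.
So the condition for destructive reflection is 2 n t = m λ.
The smallest nonzero thickness corresponds to m = 1: t = m λ / (2 n) = 1.00 × 537 / (2 × 1.98) = 136 nm.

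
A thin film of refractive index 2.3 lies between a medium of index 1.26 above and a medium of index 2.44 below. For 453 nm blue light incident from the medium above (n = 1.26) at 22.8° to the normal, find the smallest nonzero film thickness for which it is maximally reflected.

101 nm

Top surface (1.26 → 2.3): reflection off a higher-index medium gives a half-wave phase shift.
At the lower boundary (n = 2.3 to n = 2.44) the reflected ray undergoes a half-wave phase shift.
The two reflections carry the same phase change, so no net offset.
For bright reflection here: 2 n t cos θ_r = m λ.
Snell's law: 1.26 sin 22.8° = 2.3 sin θ_r → sin θ_r = 0.212, cos θ_r = 0.977.
Minimum nonzero at m = 1: t = λ / (2 n cos θ_r) = 453 / (2 × 2.3 × 0.977) = 101 nm.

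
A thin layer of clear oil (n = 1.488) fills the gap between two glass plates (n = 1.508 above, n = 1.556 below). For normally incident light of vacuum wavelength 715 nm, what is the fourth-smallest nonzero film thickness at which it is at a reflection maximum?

841 nm

Ray reflecting at the top interface goes from n = 1.508 toward n = 1.488: no phase shift.
Bottom surface (1.488 → 1.556): reflection off a higher-index medium gives a half-wave phase shift.
The two reflections differ by half a wavelength.
So the condition for constructive reflection is 2 n t = (m + ½) λ.
The fourth-smallest nonzero thickness corresponds to m = 3: t = (m + ½) λ / (2 n) = 3.50 × 715 / (2 × 1.488) = 841 nm.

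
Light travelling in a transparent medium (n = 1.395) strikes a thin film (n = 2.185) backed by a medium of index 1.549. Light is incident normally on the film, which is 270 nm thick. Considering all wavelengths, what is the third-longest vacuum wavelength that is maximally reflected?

Ray reflecting at the top interface goes from n = 1.395 toward n = 2.185: a half-wave phase shift.
Ray reflecting at the bottom interface goes from n = 2.185 toward n = 1.549: no phase shift.
Net: one phase inversion between the two reflected rays.
For strong reflection here: 2 n t = (m + ½) λ.
λ = 2 n t / (m + ½). The third-longest wavelength is m = 2: λ = 2 × 2.185 × 270 / 2.50 = 472 nm.

472 nm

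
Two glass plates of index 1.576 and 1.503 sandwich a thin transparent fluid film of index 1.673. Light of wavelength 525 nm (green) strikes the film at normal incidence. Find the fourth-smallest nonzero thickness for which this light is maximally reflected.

549 nm

Ray reflecting at the top interface goes from n = 1.576 toward n = 1.673: a half-wave phase shift.
Ray reflecting at the bottom interface goes from n = 1.673 toward n = 1.503: no phase shift.
Net: one phase inversion between the two reflected rays.
With one net inversion, constructive interference in reflection requires 2 n t = (m + ½) λ.
The fourth-smallest nonzero thickness corresponds to m = 3: t = (m + ½) λ / (2 n) = 3.50 × 525 / (2 × 1.673) = 549 nm.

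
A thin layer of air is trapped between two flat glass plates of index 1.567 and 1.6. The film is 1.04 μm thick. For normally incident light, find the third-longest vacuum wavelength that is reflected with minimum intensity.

693 nm

At the upper boundary (n = 1.567 to n = 1.0) the reflected ray undergoes no phase shift.
Bottom surface (1.0 → 1.6): reflection off a higher-index medium gives a half-wave phase shift.
The two reflections differ by half a wavelength.
So the condition for destructive reflection is 2 n t = m λ.
λ = 2 n t / m. The third-longest wavelength is m = 3: λ = 2 × 1.0 × 1040 / 3.00 = 693 nm.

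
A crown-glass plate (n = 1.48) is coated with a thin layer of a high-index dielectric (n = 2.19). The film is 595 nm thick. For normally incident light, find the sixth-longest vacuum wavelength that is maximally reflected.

474 nm

At the upper boundary (n = 1.0 to n = 2.19) the reflected ray undergoes a half-wave phase shift.
At the lower boundary (n = 2.19 to n = 1.48) the reflected ray undergoes no phase shift.
Exactly one π shift → a net half-wave offset.
So the condition for constructive reflection is 2 n t = (m + ½) λ.
λ = 2 n t / (m + ½). The sixth-longest wavelength is m = 5: λ = 2 × 2.19 × 595 / 5.50 = 474 nm.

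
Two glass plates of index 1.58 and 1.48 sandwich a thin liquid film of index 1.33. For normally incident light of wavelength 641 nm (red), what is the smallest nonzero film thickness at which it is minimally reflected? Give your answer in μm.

0.241 μm

At the upper boundary (n = 1.58 to n = 1.33) the reflected ray undergoes no phase shift.
Bottom surface (1.33 → 1.48): reflection off a higher-index medium gives a half-wave phase shift.
The two reflections differ by half a wavelength.
With one net inversion, destructive interference in reflection requires 2 n t = m λ.
The smallest nonzero thickness corresponds to m = 1: t = m λ / (2 n) = 1.00 × 641 / (2 × 1.33) = 241 nm.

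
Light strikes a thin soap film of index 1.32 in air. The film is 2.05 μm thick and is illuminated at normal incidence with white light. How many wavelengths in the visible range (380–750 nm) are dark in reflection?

7

Ray reflecting at the top interface goes from n = 1.0 toward n = 1.32: a half-wave phase shift.
Ray reflecting at the bottom interface goes from n = 1.32 toward n = 1.0: no phase shift.
Exactly one π shift → a net half-wave offset.
With one net inversion, destructive interference in reflection requires 2 n t = m λ.
λ = 2 n t / m = 5412 / m nm.
m=7: 773 nm (IR); m=8: 677 nm (visible); m=9: 601 nm (visible); m=10: 541 nm (visible); m=11: 492 nm (visible); m=12: 451 nm (visible); m=13: 416 nm (visible); m=14: 387 nm (visible); m=15: 361 nm (UV).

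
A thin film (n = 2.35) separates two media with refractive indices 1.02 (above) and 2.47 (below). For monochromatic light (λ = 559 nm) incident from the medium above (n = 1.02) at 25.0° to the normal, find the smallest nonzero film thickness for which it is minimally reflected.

60.5 nm

Ray reflecting at the top interface goes from n = 1.02 toward n = 2.35: a half-wave phase shift.
Ray reflecting at the bottom interface goes from n = 2.35 toward n = 2.47: a half-wave phase shift.
The two reflections carry the same phase change, so no net offset.
So the condition for destructive reflection is 2 n t cos θ_r = (m + ½) λ.
Snell's law: 1.02 sin 25.0° = 2.35 sin θ_r → sin θ_r = 0.183, cos θ_r = 0.983.
Minimum at m = 0: t = λ / (4 n cos θ_r) = 559 / (4 × 2.35 × 0.983) = 60.5 nm.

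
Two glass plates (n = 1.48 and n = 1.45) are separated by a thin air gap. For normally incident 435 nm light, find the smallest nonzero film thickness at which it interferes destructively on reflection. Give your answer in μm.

At the upper boundary (n = 1.48 to n = 1.0) the reflected ray undergoes no phase shift.
Bottom surface (1.0 → 1.45): reflection off a higher-index medium gives a half-wave phase shift.
Exactly one π shift → a net half-wave offset.
For minimum reflection here: 2 n t = m λ.
Minimum nonzero at m = 1: t = λ / (2 n) = 435 / (2 × 1.0) = 218 nm.

0.218 μm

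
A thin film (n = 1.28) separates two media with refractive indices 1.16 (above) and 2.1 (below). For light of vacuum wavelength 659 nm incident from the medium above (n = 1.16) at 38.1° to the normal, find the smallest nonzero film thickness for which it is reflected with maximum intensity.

Ray reflecting at the top interface goes from n = 1.16 toward n = 1.28: a half-wave phase shift.
Bottom surface (1.28 → 2.1): reflection off a higher-index medium gives a half-wave phase shift.
Net: no relative phase inversion (both shifts match).
For bright reflection here: 2 n t cos θ_r = m λ.
Snell's law: 1.16 sin 38.1° = 1.28 sin θ_r → sin θ_r = 0.559, cos θ_r = 0.829.
Minimum nonzero at m = 1: t = λ / (2 n cos θ_r) = 659 / (2 × 1.28 × 0.829) = 311 nm.

311 nm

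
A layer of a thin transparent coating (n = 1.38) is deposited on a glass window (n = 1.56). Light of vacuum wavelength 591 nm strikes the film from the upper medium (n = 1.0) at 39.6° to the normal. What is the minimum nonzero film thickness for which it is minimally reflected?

Ray reflecting at the top interface goes from n = 1.0 toward n = 1.38: a half-wave phase shift.
Ray reflecting at the bottom interface goes from n = 1.38 toward n = 1.56: a half-wave phase shift.
The two reflections carry the same phase change, so no net offset.
So the condition for destructive reflection is 2 n t cos θ_r = (m + ½) λ.
Snell's law: 1.0 sin 39.6° = 1.38 sin θ_r → sin θ_r = 0.462, cos θ_r = 0.887.
Minimum at m = 0: t = λ / (4 n cos θ_r) = 591 / (4 × 1.38 × 0.887) = 121 nm.

121 nm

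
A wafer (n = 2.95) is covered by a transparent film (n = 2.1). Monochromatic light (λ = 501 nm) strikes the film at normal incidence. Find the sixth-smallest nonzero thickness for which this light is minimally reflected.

Ray reflecting at the top interface goes from n = 1.0 toward n = 2.1: a half-wave phase shift.
At the lower boundary (n = 2.1 to n = 2.95) the reflected ray undergoes a half-wave phase shift.
The two reflections carry the same phase change, so no net offset.
With no net inversion, destructive interference in reflection requires 2 n t = (m + ½) λ.
The sixth-smallest nonzero thickness corresponds to m = 5: t = (m + ½) λ / (2 n) = 5.50 × 501 / (2 × 2.1) = 656 nm.

656 nm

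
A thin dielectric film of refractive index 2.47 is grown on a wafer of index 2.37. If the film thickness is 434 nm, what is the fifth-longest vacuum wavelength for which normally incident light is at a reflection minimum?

Ray reflecting at the top interface goes from n = 1.0 toward n = 2.47: a half-wave phase shift.
Bottom surface (2.47 → 2.37): reflection off a lower-index medium gives no phase shift.
Exactly one π shift → a net half-wave offset.
For dark reflection here: 2 n t = m λ.
λ = 2 n t / m. The fifth-longest wavelength is m = 5: λ = 2 × 2.47 × 434 / 5.00 = 429 nm.

429 nm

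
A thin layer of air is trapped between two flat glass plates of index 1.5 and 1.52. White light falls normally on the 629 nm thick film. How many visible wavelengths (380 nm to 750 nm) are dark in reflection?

At the upper boundary (n = 1.5 to n = 1.0) the reflected ray undergoes no phase shift.
At the lower boundary (n = 1.0 to n = 1.52) the reflected ray undergoes a half-wave phase shift.
Net: one phase inversion between the two reflected rays.
For minimum reflection here: 2 n t = m λ.
λ = 2 n t / m = 1258 / m nm.
m=1: 1258 nm (IR); m=2: 629 nm (visible); m=3: 419 nm (visible); m=4: 315 nm (UV).

2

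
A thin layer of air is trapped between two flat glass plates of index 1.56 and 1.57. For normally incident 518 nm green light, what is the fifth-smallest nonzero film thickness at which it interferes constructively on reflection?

1166 nm

Top surface (1.56 → 1.0): reflection off a lower-index medium gives no phase shift.
Bottom surface (1.0 → 1.57): reflection off a higher-index medium gives a half-wave phase shift.
The two reflections differ by half a wavelength.
So the condition for constructive reflection is 2 n t = (m + ½) λ.
The fifth-smallest nonzero thickness corresponds to m = 4: t = (m + ½) λ / (2 n) = 4.50 × 518 / (2 × 1.0) = 1166 nm.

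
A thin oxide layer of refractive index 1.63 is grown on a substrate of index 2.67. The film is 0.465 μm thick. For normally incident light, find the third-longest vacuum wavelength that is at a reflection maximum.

505 nm

Ray reflecting at the top interface goes from n = 1.0 toward n = 1.63: a half-wave phase shift.
At the lower boundary (n = 1.63 to n = 2.67) the reflected ray undergoes a half-wave phase shift.
The two reflections carry the same phase change, so no net offset.
So the condition for constructive reflection is 2 n t = m λ.
λ = 2 n t / m. The third-longest wavelength is m = 3: λ = 2 × 1.63 × 465 / 3.00 = 505 nm.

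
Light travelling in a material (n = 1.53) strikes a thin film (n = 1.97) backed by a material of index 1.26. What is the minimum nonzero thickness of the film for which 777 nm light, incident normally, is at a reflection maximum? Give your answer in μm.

0.0986 μm

Top surface (1.53 → 1.97): reflection off a higher-index medium gives a half-wave phase shift.
At the lower boundary (n = 1.97 to n = 1.26) the reflected ray undergoes no phase shift.
Net: one phase inversion between the two reflected rays.
With one net inversion, constructive interference in reflection requires 2 n t = (m + ½) λ.
Minimum at m = 0: t = λ / (4 n) = 777 / (4 × 1.97) = 98.6 nm.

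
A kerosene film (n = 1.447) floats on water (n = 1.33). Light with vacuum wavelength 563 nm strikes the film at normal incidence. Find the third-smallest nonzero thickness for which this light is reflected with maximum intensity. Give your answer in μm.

Top surface (1.0 → 1.447): reflection off a higher-index medium gives a half-wave phase shift.
At the lower boundary (n = 1.447 to n = 1.33) the reflected ray undergoes no phase shift.
Exactly one π shift → a net half-wave offset.
So the condition for constructive reflection is 2 n t = (m + ½) λ.
The third-smallest nonzero thickness corresponds to m = 2: t = (m + ½) λ / (2 n) = 2.50 × 563 / (2 × 1.447) = 486 nm.

0.486 μm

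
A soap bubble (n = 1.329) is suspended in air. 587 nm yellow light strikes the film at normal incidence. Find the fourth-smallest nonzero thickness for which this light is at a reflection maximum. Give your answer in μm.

0.773 μm

Top surface (1.0 → 1.329): reflection off a higher-index medium gives a half-wave phase shift.
Bottom surface (1.329 → 1.0): reflection off a lower-index medium gives no phase shift.
Exactly one π shift → a net half-wave offset.
So the condition for constructive reflection is 2 n t = (m + ½) λ.
The fourth-smallest nonzero thickness corresponds to m = 3: t = (m + ½) λ / (2 n) = 3.50 × 587 / (2 × 1.329) = 773 nm.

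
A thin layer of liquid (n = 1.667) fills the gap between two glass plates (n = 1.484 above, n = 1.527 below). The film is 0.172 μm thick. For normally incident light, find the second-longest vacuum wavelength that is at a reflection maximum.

382 nm

Ray reflecting at the top interface goes from n = 1.484 toward n = 1.667: a half-wave phase shift.
At the lower boundary (n = 1.667 to n = 1.527) the reflected ray undergoes no phase shift.
Net: one phase inversion between the two reflected rays.
So the condition for constructive reflection is 2 n t = (m + ½) λ.
λ = 2 n t / (m + ½). The second-longest wavelength is m = 1: λ = 2 × 1.667 × 172 / 1.50 = 382 nm.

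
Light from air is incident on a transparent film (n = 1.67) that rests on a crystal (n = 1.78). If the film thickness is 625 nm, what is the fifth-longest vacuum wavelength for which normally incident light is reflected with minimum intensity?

Top surface (1.0 → 1.67): reflection off a higher-index medium gives a half-wave phase shift.
At the lower boundary (n = 1.67 to n = 1.78) the reflected ray undergoes a half-wave phase shift.
The two reflections carry the same phase change, so no net offset.
For weak reflection here: 2 n t = (m + ½) λ.
λ = 2 n t / (m + ½). The fifth-longest wavelength is m = 4: λ = 2 × 1.67 × 625 / 4.50 = 464 nm.

464 nm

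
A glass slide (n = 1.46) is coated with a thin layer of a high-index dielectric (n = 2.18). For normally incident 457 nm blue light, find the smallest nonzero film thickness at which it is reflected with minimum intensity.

Ray reflecting at the top interface goes from n = 1.0 toward n = 2.18: a half-wave phase shift.
Ray reflecting at the bottom interface goes from n = 2.18 toward n = 1.46: no phase shift.
The two reflections differ by half a wavelength.
So the condition for destructive reflection is 2 n t = m λ.
Minimum nonzero at m = 1: t = λ / (2 n) = 457 / (2 × 2.18) = 105 nm.

105 nm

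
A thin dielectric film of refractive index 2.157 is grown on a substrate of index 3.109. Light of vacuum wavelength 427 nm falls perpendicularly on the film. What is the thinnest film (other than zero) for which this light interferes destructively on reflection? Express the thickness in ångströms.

495 Å

Top surface (1.0 → 2.157): reflection off a higher-index medium gives a half-wave phase shift.
At the lower boundary (n = 2.157 to n = 3.109) the reflected ray undergoes a half-wave phase shift.
Net: no relative phase inversion (both shifts match).
With no net inversion, destructive interference in reflection requires 2 n t = (m + ½) λ.
Minimum at m = 0: t = λ / (4 n) = 427 / (4 × 2.157) = 49.5 nm.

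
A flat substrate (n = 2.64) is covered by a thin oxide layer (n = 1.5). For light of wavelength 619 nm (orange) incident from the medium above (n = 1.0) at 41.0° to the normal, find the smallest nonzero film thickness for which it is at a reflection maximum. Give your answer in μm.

0.229 μm

At the upper boundary (n = 1.0 to n = 1.5) the reflected ray undergoes a half-wave phase shift.
At the lower boundary (n = 1.5 to n = 2.64) the reflected ray undergoes a half-wave phase shift.
Net: no relative phase inversion (both shifts match).
For strong reflection here: 2 n t cos θ_r = m λ.
Snell's law: 1.0 sin 41.0° = 1.5 sin θ_r → sin θ_r = 0.437, cos θ_r = 0.899.
Minimum nonzero at m = 1: t = λ / (2 n cos θ_r) = 619 / (2 × 1.5 × 0.899) = 229 nm.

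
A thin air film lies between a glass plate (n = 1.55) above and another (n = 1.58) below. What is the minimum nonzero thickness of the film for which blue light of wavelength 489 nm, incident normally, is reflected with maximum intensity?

At the upper boundary (n = 1.55 to n = 1.0) the reflected ray undergoes no phase shift.
Ray reflecting at the bottom interface goes from n = 1.0 toward n = 1.58: a half-wave phase shift.
Exactly one π shift → a net half-wave offset.
So the condition for constructive reflection is 2 n t = (m + ½) λ.
Minimum at m = 0: t = λ / (4 n) = 489 / (4 × 1.0) = 122 nm.

122 nm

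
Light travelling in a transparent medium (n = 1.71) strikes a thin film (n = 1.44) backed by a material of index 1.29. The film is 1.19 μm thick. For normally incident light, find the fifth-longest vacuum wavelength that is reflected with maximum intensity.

At the upper boundary (n = 1.71 to n = 1.44) the reflected ray undergoes no phase shift.
At the lower boundary (n = 1.44 to n = 1.29) the reflected ray undergoes no phase shift.
The two reflections carry the same phase change, so no net offset.
So the condition for constructive reflection is 2 n t = m λ.
λ = 2 n t / m. The fifth-longest wavelength is m = 5: λ = 2 × 1.44 × 1190 / 5.00 = 685 nm.

685 nm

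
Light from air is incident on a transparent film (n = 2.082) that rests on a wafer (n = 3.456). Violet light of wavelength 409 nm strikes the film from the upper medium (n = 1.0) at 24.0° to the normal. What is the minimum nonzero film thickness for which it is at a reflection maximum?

Ray reflecting at the top interface goes from n = 1.0 toward n = 2.082: a half-wave phase shift.
Ray reflecting at the bottom interface goes from n = 2.082 toward n = 3.456: a half-wave phase shift.
Net: no relative phase inversion (both shifts match).
For maximum reflection here: 2 n t cos θ_r = m λ.
Snell's law: 1.0 sin 24.0° = 2.082 sin θ_r → sin θ_r = 0.195, cos θ_r = 0.981.
Minimum nonzero at m = 1: t = λ / (2 n cos θ_r) = 409 / (2 × 2.082 × 0.981) = 100 nm.

100 nm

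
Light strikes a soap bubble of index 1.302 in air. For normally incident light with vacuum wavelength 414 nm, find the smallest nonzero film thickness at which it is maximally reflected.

79.5 nm

Top surface (1.0 → 1.302): reflection off a higher-index medium gives a half-wave phase shift.
Bottom surface (1.302 → 1.0): reflection off a lower-index medium gives no phase shift.
Net: one phase inversion between the two reflected rays.
With one net inversion, constructive interference in reflection requires 2 n t = (m + ½) λ.
Minimum at m = 0: t = λ / (4 n) = 414 / (4 × 1.302) = 79.5 nm.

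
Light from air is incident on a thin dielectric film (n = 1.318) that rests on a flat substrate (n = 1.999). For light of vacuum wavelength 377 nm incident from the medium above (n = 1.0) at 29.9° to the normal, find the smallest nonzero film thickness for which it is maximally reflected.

Ray reflecting at the top interface goes from n = 1.0 toward n = 1.318: a half-wave phase shift.
Bottom surface (1.318 → 1.999): reflection off a higher-index medium gives a half-wave phase shift.
Zero or two π shifts → no net half-wave offset.
With no net inversion, constructive interference in reflection requires 2 n t cos θ_r = m λ.
Snell's law: 1.0 sin 29.9° = 1.318 sin θ_r → sin θ_r = 0.378, cos θ_r = 0.926.
Minimum nonzero at m = 1: t = λ / (2 n cos θ_r) = 377 / (2 × 1.318 × 0.926) = 154 nm.

154 nm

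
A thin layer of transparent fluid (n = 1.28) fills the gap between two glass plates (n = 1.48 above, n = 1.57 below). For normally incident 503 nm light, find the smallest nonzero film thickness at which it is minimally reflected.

Ray reflecting at the top interface goes from n = 1.48 toward n = 1.28: no phase shift.
Ray reflecting at the bottom interface goes from n = 1.28 toward n = 1.57: a half-wave phase shift.
Exactly one π shift → a net half-wave offset.
For weak reflection here: 2 n t = m λ.
Minimum nonzero at m = 1: t = λ / (2 n) = 503 / (2 × 1.28) = 196 nm.

196 nm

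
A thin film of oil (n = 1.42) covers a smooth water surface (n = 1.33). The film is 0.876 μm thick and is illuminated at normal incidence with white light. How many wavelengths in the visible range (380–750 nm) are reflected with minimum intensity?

3

Top surface (1.0 → 1.42): reflection off a higher-index medium gives a half-wave phase shift.
Ray reflecting at the bottom interface goes from n = 1.42 toward n = 1.33: no phase shift.
Net: one phase inversion between the two reflected rays.
With one net inversion, destructive interference in reflection requires 2 n t = m λ.
λ = 2 n t / m = 2488 / m nm.
m=3: 829 nm (IR); m=4: 622 nm (visible); m=5: 498 nm (visible); m=6: 415 nm (visible); m=7: 355 nm (UV).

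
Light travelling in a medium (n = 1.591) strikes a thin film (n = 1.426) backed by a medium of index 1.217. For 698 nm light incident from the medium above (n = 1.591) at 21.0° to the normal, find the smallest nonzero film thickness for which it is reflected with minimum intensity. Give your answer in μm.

At the upper boundary (n = 1.591 to n = 1.426) the reflected ray undergoes no phase shift.
At the lower boundary (n = 1.426 to n = 1.217) the reflected ray undergoes no phase shift.
Net: no relative phase inversion (both shifts match).
For dark reflection here: 2 n t cos θ_r = (m + ½) λ.
Snell's law: 1.591 sin 21.0° = 1.426 sin θ_r → sin θ_r = 0.400, cos θ_r = 0.917.
Minimum at m = 0: t = λ / (4 n cos θ_r) = 698 / (4 × 1.426 × 0.917) = 134 nm.

0.134 μm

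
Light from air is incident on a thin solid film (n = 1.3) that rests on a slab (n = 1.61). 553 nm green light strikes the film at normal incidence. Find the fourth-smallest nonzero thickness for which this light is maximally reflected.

Top surface (1.0 → 1.3): reflection off a higher-index medium gives a half-wave phase shift.
Ray reflecting at the bottom interface goes from n = 1.3 toward n = 1.61: a half-wave phase shift.
The two reflections carry the same phase change, so no net offset.
So the condition for constructive reflection is 2 n t = m λ.
The fourth-smallest nonzero thickness corresponds to m = 4: t = m λ / (2 n) = 4.00 × 553 / (2 × 1.3) = 851 nm.

851 nm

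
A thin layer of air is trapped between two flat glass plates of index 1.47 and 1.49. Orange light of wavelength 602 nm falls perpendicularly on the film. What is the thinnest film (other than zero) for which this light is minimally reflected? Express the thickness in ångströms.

Ray reflecting at the top interface goes from n = 1.47 toward n = 1.0: no phase shift.
At the lower boundary (n = 1.0 to n = 1.49) the reflected ray undergoes a half-wave phase shift.
Exactly one π shift → a net half-wave offset.
With one net inversion, destructive interference in reflection requires 2 n t = m λ.
Minimum nonzero at m = 1: t = λ / (2 n) = 602 / (2 × 1.0) = 301 nm.

3010 Å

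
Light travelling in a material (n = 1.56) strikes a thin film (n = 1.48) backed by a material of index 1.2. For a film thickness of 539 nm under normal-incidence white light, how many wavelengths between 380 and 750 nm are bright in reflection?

2

At the upper boundary (n = 1.56 to n = 1.48) the reflected ray undergoes no phase shift.
Bottom surface (1.48 → 1.2): reflection off a lower-index medium gives no phase shift.
Net: no relative phase inversion (both shifts match).
So the condition for constructive reflection is 2 n t = m λ.
λ = 2 n t / m = 1595 / m nm.
m=2: 798 nm (IR); m=3: 532 nm (visible); m=4: 399 nm (visible); m=5: 319 nm (UV).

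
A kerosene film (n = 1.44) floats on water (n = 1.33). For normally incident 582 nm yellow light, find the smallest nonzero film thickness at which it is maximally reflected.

101 nm

At the upper boundary (n = 1.0 to n = 1.44) the reflected ray undergoes a half-wave phase shift.
Bottom surface (1.44 → 1.33): reflection off a lower-index medium gives no phase shift.
The two reflections differ by half a wavelength.
For maximum reflection here: 2 n t = (m + ½) λ.
Minimum at m = 0: t = λ / (4 n) = 582 / (4 × 1.44) = 101 nm.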